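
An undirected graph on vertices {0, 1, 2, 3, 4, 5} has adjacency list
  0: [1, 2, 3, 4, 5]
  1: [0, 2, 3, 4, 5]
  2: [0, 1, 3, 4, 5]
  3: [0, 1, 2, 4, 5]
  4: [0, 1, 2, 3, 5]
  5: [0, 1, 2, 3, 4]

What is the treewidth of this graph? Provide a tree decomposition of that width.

Treewidth 5.
One such decomposition:
Bags: B1 = {0, 1, 2, 3, 4, 5}
Tree: (single bag)

With just one bag of size 6, the width is 6 − 1 = 5, so tw(G) ≤ 5. For the lower bound, the 6 vertices {0, 1, 2, 3, 4, 5} are pairwise adjacent, and any tree decomposition puts a clique entirely inside one bag — forcing width ≥ 5. Therefore the treewidth is 5.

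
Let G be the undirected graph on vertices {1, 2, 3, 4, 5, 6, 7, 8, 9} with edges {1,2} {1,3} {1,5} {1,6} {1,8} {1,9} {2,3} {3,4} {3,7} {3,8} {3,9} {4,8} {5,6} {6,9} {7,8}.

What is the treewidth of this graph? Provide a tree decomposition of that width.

Treewidth 2.
Bags: B1 = {1, 2, 3}  B2 = {1, 3, 8}  B3 = {3, 7, 8}  B4 = {1, 3, 9}  B5 = {1, 6, 9}  B6 = {3, 4, 8}  B7 = {1, 5, 6}
Tree: B1–B2, B2–B3, B1–B4, B4–B5, B2–B6, B5–B7

The largest bag has 3 vertices, giving width 2; this decomposition certifies tw(G) ≤ 2. Conversely, {1, 3, 8} is a clique of size 3, and the vertices of any clique must share a bag in every tree decomposition; so some bag has ≥ 3 vertices and tw(G) ≥ 2. Therefore the treewidth is 2.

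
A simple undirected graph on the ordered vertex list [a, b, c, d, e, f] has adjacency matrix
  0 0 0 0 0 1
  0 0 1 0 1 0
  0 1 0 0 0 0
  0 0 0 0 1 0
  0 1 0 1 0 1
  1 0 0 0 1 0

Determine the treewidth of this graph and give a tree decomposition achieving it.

Treewidth 1.
One optimal decomposition is:
Bags: B1 = {e, f}  B2 = {d, e}  B3 = {a, f}  B4 = {b, e}  B5 = {b, c}
Tree: B1–B2, B1–B3, B1–B4, B4–B5

The largest bag has 2 vertices, giving width 1; this decomposition certifies tw(G) ≤ 1. Since G has at least one edge (e.g. e–f), it is not an edgeless graph, so tw(G) ≥ 1. Combining the bounds, tw(G) = 1.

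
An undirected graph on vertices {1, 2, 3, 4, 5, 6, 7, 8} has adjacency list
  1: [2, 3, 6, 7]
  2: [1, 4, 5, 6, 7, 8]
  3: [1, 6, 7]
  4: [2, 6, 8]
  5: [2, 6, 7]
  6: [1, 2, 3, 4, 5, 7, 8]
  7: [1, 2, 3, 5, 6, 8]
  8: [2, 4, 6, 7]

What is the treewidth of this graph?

3

A width-3 tree decomposition is:
Bags: B1 = {2, 5, 6, 7}  B2 = {2, 6, 7, 8}  B3 = {2, 4, 6, 8}  B4 = {1, 2, 6, 7}  B5 = {1, 3, 6, 7}
Tree: B1–B2, B2–B3, B1–B4, B4–B5
The largest bag has 4 vertices, giving width 3; this decomposition certifies tw(G) ≤ 3. On the other hand G contains the 4-clique {2, 4, 6, 8}. A clique must lie in a single bag of any decomposition, so no decomposition can have width below 3. The upper and lower bounds meet at 3, so that is the treewidth.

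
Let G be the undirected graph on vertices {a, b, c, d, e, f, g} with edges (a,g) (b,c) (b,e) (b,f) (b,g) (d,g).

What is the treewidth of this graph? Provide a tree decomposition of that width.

Treewidth 1.
One optimal decomposition is:
Bags: B1 = {d, g}  B2 = {b, g}  B3 = {b, e}  B4 = {b, c}  B5 = {b, f}  B6 = {a, g}
Tree: B1–B2, B2–B3, B2–B4, B4–B5, B2–B6

The largest bag has 2 vertices, giving width 1; this decomposition certifies tw(G) ≤ 1. Any graph with an edge has treewidth ≥ 1, and G has the edge g–d. Therefore the treewidth is 1.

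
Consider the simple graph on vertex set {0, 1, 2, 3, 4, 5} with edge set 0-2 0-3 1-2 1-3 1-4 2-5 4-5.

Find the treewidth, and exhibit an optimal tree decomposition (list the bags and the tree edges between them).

Each bag holds 3 vertices, so the decomposition has width 2, which upper-bounds the treewidth. Since 5–4–1–2–5 is a cycle in G, G is not acyclic. Forests are exactly the graphs of treewidth ≤ 1, so tw(G) ≥ 2. Therefore the treewidth is 2.

Treewidth 2.
One optimal decomposition is:
Bags: B1 = {2, 4, 5}  B2 = {1, 2, 4}  B3 = {0, 1, 2}  B4 = {0, 1, 3}
Tree: B1–B2, B2–B3, B3–B4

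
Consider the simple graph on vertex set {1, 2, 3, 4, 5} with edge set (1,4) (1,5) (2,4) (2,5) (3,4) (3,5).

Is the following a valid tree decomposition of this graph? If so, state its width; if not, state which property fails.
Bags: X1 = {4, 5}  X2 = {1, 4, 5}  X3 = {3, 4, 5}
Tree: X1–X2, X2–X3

A tree decomposition must satisfy three properties: every vertex lies in some bag; for every edge, both endpoints lie together in some bag; and for every vertex, the bags containing it form a connected subtree. Here vertex 2 appears in no bag, so the decomposition is invalid.

No — vertex 2 appears in no bag.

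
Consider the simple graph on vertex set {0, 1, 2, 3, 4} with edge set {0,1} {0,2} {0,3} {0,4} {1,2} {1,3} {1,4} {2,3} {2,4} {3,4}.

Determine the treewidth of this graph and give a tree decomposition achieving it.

A single bag containing all 5 vertices is trivially a valid decomposition of width 4. For the lower bound, the 5 vertices {0, 1, 2, 3, 4} are pairwise adjacent, and any tree decomposition puts a clique entirely inside one bag — forcing width ≥ 4. Hence tw(G) = 4 exactly.

Treewidth 4.
Bags: B1 = {0, 1, 2, 3, 4}
Tree: (single bag)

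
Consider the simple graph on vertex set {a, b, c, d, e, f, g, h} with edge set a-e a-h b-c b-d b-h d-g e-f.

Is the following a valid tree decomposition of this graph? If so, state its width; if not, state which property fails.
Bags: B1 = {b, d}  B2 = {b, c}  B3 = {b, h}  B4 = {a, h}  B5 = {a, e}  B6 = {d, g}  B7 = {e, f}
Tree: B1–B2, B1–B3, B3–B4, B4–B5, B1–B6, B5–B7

Yes; width 1.

Vertex coverage: the bags together contain {a, b, c, d, e, f, g, h}, the full vertex set. Edge coverage: each edge of G has both endpoints in at least one bag. Running intersection: for every vertex, the bags containing it form a connected subtree. All three properties hold, so this is a valid tree decomposition of width max|bag| − 1 = 1, and hence tw(G) ≤ 1.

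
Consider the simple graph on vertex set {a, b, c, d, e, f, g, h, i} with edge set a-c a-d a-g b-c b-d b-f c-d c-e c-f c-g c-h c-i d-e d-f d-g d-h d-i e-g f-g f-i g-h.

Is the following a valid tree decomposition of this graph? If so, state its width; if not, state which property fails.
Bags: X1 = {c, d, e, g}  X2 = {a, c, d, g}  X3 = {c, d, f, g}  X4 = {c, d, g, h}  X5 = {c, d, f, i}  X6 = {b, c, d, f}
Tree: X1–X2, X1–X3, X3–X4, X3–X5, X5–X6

Yes; width 3.

Vertex coverage: the bags together contain {a, b, c, d, e, f, g, h, i}, the full vertex set. Edge coverage: each edge of G has both endpoints in at least one bag. Running intersection: for every vertex, the bags containing it form a connected subtree. All three properties hold, so this is a valid tree decomposition of width max|bag| − 1 = 3, and hence tw(G) ≤ 3.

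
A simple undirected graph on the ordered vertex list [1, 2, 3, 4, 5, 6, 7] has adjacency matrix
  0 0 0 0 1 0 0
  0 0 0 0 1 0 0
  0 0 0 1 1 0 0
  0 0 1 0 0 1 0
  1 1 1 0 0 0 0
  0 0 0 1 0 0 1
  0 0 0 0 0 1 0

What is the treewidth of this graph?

A width-1 tree decomposition is:
Bags: B1 = {3, 5}  B2 = {3, 4}  B3 = {4, 6}  B4 = {2, 5}  B5 = {1, 5}  B6 = {6, 7}
Tree: B1–B2, B2–B3, B1–B4, B1–B5, B3–B6
Every bag has size at most 2, so the width is 2 − 1 = 1 and tw(G) ≤ 1. Since G has at least one edge (e.g. 3–5), it is not an edgeless graph, so tw(G) ≥ 1. Combining the bounds, tw(G) = 1.

1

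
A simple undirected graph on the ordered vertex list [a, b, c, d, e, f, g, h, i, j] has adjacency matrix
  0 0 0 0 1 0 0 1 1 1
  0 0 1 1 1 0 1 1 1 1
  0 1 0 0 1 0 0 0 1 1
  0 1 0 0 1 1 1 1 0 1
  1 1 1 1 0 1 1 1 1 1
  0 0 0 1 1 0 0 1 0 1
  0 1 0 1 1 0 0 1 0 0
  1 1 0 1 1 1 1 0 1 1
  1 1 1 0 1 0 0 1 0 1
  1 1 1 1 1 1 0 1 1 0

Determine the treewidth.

4

A width-4 tree decomposition is:
Bags: B1 = {b, e, h, i, j}  B2 = {b, d, e, h, j}  B3 = {b, c, e, i, j}  B4 = {a, e, h, i, j}  B5 = {d, e, f, h, j}  B6 = {b, d, e, g, h}
Tree: B1–B2, B1–B3, B1–B4, B2–B5, B2–B6
Each bag holds 5 vertices, so the decomposition has width 4, which upper-bounds the treewidth. Conversely, {b, d, e, g, h} is a clique of size 5, and the vertices of any clique must share a bag in every tree decomposition; so some bag has ≥ 5 vertices and tw(G) ≥ 4. The upper and lower bounds meet at 4, so that is the treewidth.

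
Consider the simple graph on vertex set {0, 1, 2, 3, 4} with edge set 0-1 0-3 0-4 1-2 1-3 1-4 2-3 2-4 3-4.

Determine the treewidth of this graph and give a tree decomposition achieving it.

Treewidth 3.
One such decomposition:
Bags: B1 = {0, 1, 3, 4}  B2 = {1, 2, 3, 4}
Tree: B1–B2

Each bag holds 4 vertices, so the decomposition has width 3, which upper-bounds the treewidth. Conversely, {0, 1, 3, 4} is a clique of size 4, and the vertices of any clique must share a bag in every tree decomposition; so some bag has ≥ 4 vertices and tw(G) ≥ 3. Combining the bounds, tw(G) = 3.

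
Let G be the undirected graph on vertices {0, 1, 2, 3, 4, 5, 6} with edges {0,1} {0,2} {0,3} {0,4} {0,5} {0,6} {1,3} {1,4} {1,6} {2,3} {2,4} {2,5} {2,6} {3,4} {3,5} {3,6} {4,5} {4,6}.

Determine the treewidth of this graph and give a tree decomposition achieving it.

Each bag holds 5 vertices, so the decomposition has width 4, which upper-bounds the treewidth. On the other hand G contains the 5-clique {0, 1, 3, 4, 6}. A clique must lie in a single bag of any decomposition, so no decomposition can have width below 4. Hence tw(G) = 4 exactly.

Treewidth 4.
One optimal decomposition is:
Bags: B1 = {0, 1, 3, 4, 6}  B2 = {0, 2, 3, 4, 6}  B3 = {0, 2, 3, 4, 5}
Tree: B1–B2, B2–B3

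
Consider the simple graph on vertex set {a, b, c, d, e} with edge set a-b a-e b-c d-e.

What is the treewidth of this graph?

A width-1 tree decomposition is:
Bags: B1 = {d, e}  B2 = {a, e}  B3 = {a, b}  B4 = {b, c}
Tree: B1–B2, B2–B3, B3–B4
The largest bag has 2 vertices, giving width 1; this decomposition certifies tw(G) ≤ 1. G has an edge, so its treewidth is at least 1. Hence tw(G) = 1 exactly.

1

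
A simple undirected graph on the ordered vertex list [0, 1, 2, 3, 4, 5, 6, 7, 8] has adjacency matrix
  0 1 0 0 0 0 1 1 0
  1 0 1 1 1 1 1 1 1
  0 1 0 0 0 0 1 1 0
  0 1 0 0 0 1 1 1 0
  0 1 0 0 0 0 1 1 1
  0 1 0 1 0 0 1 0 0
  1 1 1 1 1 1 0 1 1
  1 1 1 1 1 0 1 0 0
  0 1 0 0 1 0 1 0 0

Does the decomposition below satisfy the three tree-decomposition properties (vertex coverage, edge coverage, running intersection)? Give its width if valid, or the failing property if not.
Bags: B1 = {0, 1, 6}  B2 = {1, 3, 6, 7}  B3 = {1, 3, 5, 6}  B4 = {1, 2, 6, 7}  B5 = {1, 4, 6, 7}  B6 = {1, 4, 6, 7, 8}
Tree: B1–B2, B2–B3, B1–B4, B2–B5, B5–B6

A tree decomposition must satisfy three properties: every vertex lies in some bag; for every edge, both endpoints lie together in some bag; and for every vertex, the bags containing it form a connected subtree. Here edge (7,0) lies in no bag, so the decomposition is invalid.

No — edge (7,0) lies in no bag.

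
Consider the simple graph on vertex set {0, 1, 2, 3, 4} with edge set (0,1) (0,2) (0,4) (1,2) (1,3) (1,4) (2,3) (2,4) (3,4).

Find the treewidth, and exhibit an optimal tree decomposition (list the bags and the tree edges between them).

Every bag has size at most 4, so the width is 4 − 1 = 3 and tw(G) ≤ 3. For the lower bound, the 4 vertices {0, 1, 2, 4} are pairwise adjacent, and any tree decomposition puts a clique entirely inside one bag — forcing width ≥ 3. Therefore the treewidth is 3.

Treewidth 3.
One such decomposition:
Bags: B1 = {0, 1, 2, 4}  B2 = {1, 2, 3, 4}
Tree: B1–B2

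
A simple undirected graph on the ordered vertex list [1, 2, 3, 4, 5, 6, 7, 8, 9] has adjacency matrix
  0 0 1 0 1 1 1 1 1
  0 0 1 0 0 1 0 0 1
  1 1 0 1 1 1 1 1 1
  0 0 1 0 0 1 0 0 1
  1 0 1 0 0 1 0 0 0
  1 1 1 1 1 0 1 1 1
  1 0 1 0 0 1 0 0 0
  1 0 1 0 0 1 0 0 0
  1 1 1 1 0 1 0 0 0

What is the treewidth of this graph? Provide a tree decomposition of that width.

Each bag holds 4 vertices, so the decomposition has width 3, which upper-bounds the treewidth. For the lower bound, the 4 vertices {1, 3, 6, 8} are pairwise adjacent, and any tree decomposition puts a clique entirely inside one bag — forcing width ≥ 3. Therefore the treewidth is 3.

Treewidth 3.
One optimal decomposition is:
Bags: B1 = {1, 3, 6, 9}  B2 = {1, 3, 6, 8}  B3 = {1, 3, 5, 6}  B4 = {2, 3, 6, 9}  B5 = {3, 4, 6, 9}  B6 = {1, 3, 6, 7}
Tree: B1–B2, B1–B3, B1–B4, B1–B5, B3–B6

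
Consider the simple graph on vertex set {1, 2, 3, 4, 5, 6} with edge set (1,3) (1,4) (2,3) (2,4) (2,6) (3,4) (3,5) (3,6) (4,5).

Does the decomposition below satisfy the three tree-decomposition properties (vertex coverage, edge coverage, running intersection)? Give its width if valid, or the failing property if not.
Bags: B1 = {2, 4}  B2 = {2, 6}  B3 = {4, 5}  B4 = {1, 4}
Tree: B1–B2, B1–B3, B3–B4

A tree decomposition must satisfy three properties: every vertex lies in some bag; for every edge, both endpoints lie together in some bag; and for every vertex, the bags containing it form a connected subtree. Here vertex 3 appears in no bag, so the decomposition is invalid.

No — vertex 3 appears in no bag.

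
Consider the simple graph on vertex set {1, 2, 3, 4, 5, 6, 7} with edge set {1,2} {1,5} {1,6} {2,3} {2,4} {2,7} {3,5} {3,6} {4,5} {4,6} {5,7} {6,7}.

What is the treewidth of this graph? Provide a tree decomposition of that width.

Every bag has size at most 4, so the width is 4 − 1 = 3 and tw(G) ≤ 3. For the lower bound: the 4 vertex sets {4,5}, {1,2}, {6}, {7} are disjoint, each induces a connected subgraph, and every pair is joined by at least one edge of G. Contracting each set to a single vertex therefore yields K_{4} as a minor, and since treewidth is minor-monotone, tw(G) ≥ tw(K_{4}) = 3. Combining the bounds, tw(G) = 3.

Treewidth 3.
Bags: B1 = {2, 4, 5, 6}  B2 = {1, 2, 5, 6}  B3 = {2, 5, 6, 7}  B4 = {2, 3, 5, 6}
Tree: B1–B2, B2–B3, B3–B4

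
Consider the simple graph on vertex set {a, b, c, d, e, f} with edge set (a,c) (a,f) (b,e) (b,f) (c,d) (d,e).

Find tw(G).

2

A width-2 tree decomposition is:
Bags: B1 = {a, c, d}  B2 = {a, d, f}  B3 = {b, d, f}  B4 = {b, d, e}
Tree: B1–B2, B2–B3, B3–B4
The largest bag has 3 vertices, giving width 2; this decomposition certifies tw(G) ≤ 2. The edges d–c–a–f–b–e–d form a cycle, so G is not a tree and its treewidth is at least 2. Therefore the treewidth is 2.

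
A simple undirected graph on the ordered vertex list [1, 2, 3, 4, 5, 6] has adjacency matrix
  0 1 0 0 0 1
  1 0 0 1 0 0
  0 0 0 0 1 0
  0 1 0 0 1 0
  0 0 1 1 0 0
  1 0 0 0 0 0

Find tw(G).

1

A width-1 tree decomposition is:
Bags: B1 = {3, 5}  B2 = {4, 5}  B3 = {2, 4}  B4 = {1, 2}  B5 = {1, 6}
Tree: B1–B2, B2–B3, B3–B4, B4–B5
Every bag has size at most 2, so the width is 2 − 1 = 1 and tw(G) ≤ 1. Any graph with an edge has treewidth ≥ 1, and G has the edge 3–5. The upper and lower bounds meet at 1, so that is the treewidth.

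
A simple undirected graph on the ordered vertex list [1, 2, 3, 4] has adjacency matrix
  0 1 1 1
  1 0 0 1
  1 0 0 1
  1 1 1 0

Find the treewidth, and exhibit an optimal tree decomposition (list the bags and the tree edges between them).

Each bag holds 3 vertices, so the decomposition has width 2, which upper-bounds the treewidth. On the other hand G contains the 3-clique {1, 2, 4}. A clique must lie in a single bag of any decomposition, so no decomposition can have width below 2. Therefore the treewidth is 2.

Treewidth 2.
One such decomposition:
Bags: B1 = {1, 3, 4}  B2 = {1, 2, 4}
Tree: B1–B2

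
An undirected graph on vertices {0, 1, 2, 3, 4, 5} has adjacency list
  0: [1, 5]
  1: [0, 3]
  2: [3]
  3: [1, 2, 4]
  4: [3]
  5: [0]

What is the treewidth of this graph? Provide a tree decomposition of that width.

Treewidth 1.
One optimal decomposition is:
Bags: B1 = {1, 3}  B2 = {2, 3}  B3 = {0, 1}  B4 = {3, 4}  B5 = {0, 5}
Tree: B1–B2, B1–B3, B2–B4, B3–B5

The largest bag has 2 vertices, giving width 1; this decomposition certifies tw(G) ≤ 1. Any graph with an edge has treewidth ≥ 1, and G has the edge 1–3. Combining the bounds, tw(G) = 1.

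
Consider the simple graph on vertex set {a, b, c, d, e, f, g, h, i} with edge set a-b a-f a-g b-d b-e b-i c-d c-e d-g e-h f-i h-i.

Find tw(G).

A width-3 tree decomposition is:
Bags: B1 = {a, f, g, i}  B2 = {a, b, g, i}  B3 = {b, d, g, i}  B4 = {b, d, h, i}  B5 = {b, d, e, h}  B6 = {c, d, e, h}
Tree: B1–B2, B2–B3, B3–B4, B4–B5, B5–B6
Each bag holds 4 vertices, so the decomposition has width 3, which upper-bounds the treewidth. For the lower bound: the 4 vertex sets {a,f,g}, {i}, {b}, {c,d,e,h} are disjoint, each induces a connected subgraph, and every pair is joined by at least one edge of G. Contracting each set to a single vertex therefore yields K_{4} as a minor, and since treewidth is minor-monotone, tw(G) ≥ tw(K_{4}) = 3. The upper and lower bounds meet at 3, so that is the treewidth.

3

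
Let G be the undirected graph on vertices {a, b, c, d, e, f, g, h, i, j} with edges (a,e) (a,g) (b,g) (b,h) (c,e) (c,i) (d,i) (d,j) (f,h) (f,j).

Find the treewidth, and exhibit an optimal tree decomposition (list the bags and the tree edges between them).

Treewidth 2.
One optimal decomposition is:
Bags: B1 = {c, e, i}  B2 = {a, e, i}  B3 = {a, g, i}  B4 = {b, g, i}  B5 = {b, h, i}  B6 = {f, h, i}  B7 = {f, i, j}  B8 = {d, i, j}
Tree: B1–B2, B2–B3, B3–B4, B4–B5, B5–B6, B6–B7, B7–B8

Every bag has size at most 3, so the width is 3 − 1 = 2 and tw(G) ≤ 2. The edges i–c–e–a–g–b–h–f–j–d–i form a cycle, so G is not a tree and its treewidth is at least 2. Therefore the treewidth is 2.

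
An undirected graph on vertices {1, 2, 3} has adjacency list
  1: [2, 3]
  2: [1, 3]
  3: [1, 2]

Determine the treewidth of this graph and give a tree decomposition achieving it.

Treewidth 2.
One such decomposition:
Bags: B1 = {1, 2, 3}
Tree: (single bag)

With just one bag of size 3, the width is 3 − 1 = 2, so tw(G) ≤ 2. Conversely, {1, 2, 3} is a clique of size 3, and the vertices of any clique must share a bag in every tree decomposition; so some bag has ≥ 3 vertices and tw(G) ≥ 2. Combining the bounds, tw(G) = 2.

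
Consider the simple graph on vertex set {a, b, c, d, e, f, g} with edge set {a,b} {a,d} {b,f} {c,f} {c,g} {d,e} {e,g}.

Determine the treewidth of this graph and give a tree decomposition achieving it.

Treewidth 2.
Bags: B1 = {c, f, g}  B2 = {b, f, g}  B3 = {a, b, g}  B4 = {a, d, g}  B5 = {d, e, g}
Tree: B1–B2, B2–B3, B3–B4, B4–B5

Each bag holds 3 vertices, so the decomposition has width 2, which upper-bounds the treewidth. For the lower bound, G contains the cycle g–c–f–b–a–d–e–g, so G is not a forest; only forests have treewidth ≤ 1, hence tw(G) ≥ 2. Therefore the treewidth is 2.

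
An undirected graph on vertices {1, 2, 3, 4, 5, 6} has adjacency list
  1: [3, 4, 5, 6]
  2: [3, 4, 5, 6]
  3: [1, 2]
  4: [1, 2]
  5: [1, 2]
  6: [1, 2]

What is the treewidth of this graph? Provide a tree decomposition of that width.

Treewidth 2.
Bags: B1 = {1, 2, 4}  B2 = {1, 2, 6}  B3 = {1, 2, 5}  B4 = {1, 2, 3}
Tree: B1–B2, B2–B3, B3–B4

Every bag has size at most 3, so the width is 3 − 1 = 2 and tw(G) ≤ 2. Since 4–1–6–2–4 is a cycle in G, G is not acyclic. Forests are exactly the graphs of treewidth ≤ 1, so tw(G) ≥ 2. Combining the bounds, tw(G) = 2.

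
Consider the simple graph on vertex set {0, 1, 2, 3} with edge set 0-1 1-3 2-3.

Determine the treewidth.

A width-1 tree decomposition is:
Bags: B1 = {2, 3}  B2 = {1, 3}  B3 = {0, 1}
Tree: B1–B2, B2–B3
Every bag has size at most 2, so the width is 2 − 1 = 1 and tw(G) ≤ 1. G has an edge, so its treewidth is at least 1. Combining the bounds, tw(G) = 1.

1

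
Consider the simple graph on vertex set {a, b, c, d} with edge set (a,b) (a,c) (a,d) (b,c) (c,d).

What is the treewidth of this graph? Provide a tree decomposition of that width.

Each bag holds 3 vertices, so the decomposition has width 2, which upper-bounds the treewidth. For the lower bound, the 3 vertices {a, c, d} are pairwise adjacent, and any tree decomposition puts a clique entirely inside one bag — forcing width ≥ 2. Hence tw(G) = 2 exactly.

Treewidth 2.
Bags: B1 = {a, c, d}  B2 = {a, b, c}
Tree: B1–B2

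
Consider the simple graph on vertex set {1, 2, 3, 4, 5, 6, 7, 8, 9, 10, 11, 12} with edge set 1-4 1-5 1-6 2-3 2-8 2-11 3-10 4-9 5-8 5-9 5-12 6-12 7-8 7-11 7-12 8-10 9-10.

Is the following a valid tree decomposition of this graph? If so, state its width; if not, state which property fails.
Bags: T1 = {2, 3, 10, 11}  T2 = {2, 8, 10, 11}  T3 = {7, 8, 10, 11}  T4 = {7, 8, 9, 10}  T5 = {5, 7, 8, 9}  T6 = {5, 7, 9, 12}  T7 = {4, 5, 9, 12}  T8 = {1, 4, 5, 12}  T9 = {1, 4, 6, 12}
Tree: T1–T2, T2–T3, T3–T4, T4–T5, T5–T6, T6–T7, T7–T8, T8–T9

Checking the three conditions: (i) the bags cover all of {1, 2, 3, 4, 5, 6, 7, 8, 9, 10, 11, 12}; (ii) for each edge, some bag contains both endpoints; (iii) the bags containing any fixed vertex form a subtree. All hold, so the decomposition is valid with width 4 − 1 = 3.

Yes; width 3.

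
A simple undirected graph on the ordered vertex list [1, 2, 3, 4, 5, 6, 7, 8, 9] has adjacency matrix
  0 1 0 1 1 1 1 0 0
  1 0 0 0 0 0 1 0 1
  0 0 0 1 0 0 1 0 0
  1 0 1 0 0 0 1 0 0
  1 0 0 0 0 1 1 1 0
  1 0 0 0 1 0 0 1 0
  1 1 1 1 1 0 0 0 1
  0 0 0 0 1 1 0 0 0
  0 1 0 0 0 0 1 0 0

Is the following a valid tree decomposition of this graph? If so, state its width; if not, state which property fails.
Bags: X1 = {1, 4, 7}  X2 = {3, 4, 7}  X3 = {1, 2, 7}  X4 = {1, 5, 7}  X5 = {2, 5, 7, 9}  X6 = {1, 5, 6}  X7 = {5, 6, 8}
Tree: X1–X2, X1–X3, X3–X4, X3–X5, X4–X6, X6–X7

A tree decomposition must satisfy three properties: every vertex lies in some bag; for every edge, both endpoints lie together in some bag; and for every vertex, the bags containing it form a connected subtree. Here bags containing vertex 5 are not connected in the tree, so the decomposition is invalid.

No — bags containing vertex 5 are not connected in the tree.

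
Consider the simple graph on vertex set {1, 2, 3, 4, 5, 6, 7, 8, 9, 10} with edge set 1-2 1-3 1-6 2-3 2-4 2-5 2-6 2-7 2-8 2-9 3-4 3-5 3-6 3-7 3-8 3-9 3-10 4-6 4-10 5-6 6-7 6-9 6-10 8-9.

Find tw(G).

3

A width-3 tree decomposition is:
Bags: B1 = {2, 3, 6, 9}  B2 = {2, 3, 8, 9}  B3 = {2, 3, 4, 6}  B4 = {3, 4, 6, 10}  B5 = {1, 2, 3, 6}  B6 = {2, 3, 5, 6}  B7 = {2, 3, 6, 7}
Tree: B1–B2, B1–B3, B3–B4, B3–B5, B5–B6, B1–B7
The largest bag has 4 vertices, giving width 3; this decomposition certifies tw(G) ≤ 3. Conversely, {2, 3, 8, 9} is a clique of size 4, and the vertices of any clique must share a bag in every tree decomposition; so some bag has ≥ 4 vertices and tw(G) ≥ 3. Therefore the treewidth is 3.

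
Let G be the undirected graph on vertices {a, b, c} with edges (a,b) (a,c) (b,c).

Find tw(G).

A width-2 tree decomposition is:
Bags: B1 = {a, b, c}
Tree: (single bag)
A single bag containing all 3 vertices is trivially a valid decomposition of width 2. For the lower bound, the 3 vertices {a, b, c} are pairwise adjacent, and any tree decomposition puts a clique entirely inside one bag — forcing width ≥ 2. Hence tw(G) = 2 exactly.

2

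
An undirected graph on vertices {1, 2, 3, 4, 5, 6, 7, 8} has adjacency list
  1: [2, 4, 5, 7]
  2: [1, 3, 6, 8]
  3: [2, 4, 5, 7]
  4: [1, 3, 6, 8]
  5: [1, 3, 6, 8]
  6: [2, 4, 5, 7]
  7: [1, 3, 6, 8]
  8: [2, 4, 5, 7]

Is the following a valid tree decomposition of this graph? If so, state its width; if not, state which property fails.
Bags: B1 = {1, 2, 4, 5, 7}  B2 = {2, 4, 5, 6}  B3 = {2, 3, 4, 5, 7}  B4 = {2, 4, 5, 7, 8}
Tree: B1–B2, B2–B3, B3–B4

No — edge (7,6) lies in no bag.

A tree decomposition must satisfy three properties: every vertex lies in some bag; for every edge, both endpoints lie together in some bag; and for every vertex, the bags containing it form a connected subtree. Here edge (7,6) lies in no bag, so the decomposition is invalid.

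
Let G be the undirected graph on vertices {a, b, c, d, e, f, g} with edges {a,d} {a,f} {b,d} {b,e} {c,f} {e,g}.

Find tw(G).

1

A width-1 tree decomposition is:
Bags: B1 = {e, g}  B2 = {b, e}  B3 = {b, d}  B4 = {a, d}  B5 = {a, f}  B6 = {c, f}
Tree: B1–B2, B2–B3, B3–B4, B4–B5, B5–B6
Each bag holds 2 vertices, so the decomposition has width 1, which upper-bounds the treewidth. G has an edge, so its treewidth is at least 1. Hence tw(G) = 1 exactly.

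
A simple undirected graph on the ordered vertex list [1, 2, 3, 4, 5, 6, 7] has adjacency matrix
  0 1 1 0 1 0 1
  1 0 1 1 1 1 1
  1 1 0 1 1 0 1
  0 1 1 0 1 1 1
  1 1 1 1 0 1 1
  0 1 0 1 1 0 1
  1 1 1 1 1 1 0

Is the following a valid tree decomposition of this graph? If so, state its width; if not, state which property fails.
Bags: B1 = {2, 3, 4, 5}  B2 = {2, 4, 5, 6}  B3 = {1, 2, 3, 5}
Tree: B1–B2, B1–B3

A tree decomposition must satisfy three properties: every vertex lies in some bag; for every edge, both endpoints lie together in some bag; and for every vertex, the bags containing it form a connected subtree. Here vertex 7 appears in no bag, so the decomposition is invalid.

No — vertex 7 appears in no bag.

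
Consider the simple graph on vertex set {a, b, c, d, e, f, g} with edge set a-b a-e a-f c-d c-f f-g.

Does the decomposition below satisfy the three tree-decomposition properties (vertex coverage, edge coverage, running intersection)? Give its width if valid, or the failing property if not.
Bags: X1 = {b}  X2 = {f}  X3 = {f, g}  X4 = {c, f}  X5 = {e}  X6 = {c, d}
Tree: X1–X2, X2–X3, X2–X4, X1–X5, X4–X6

No — vertex a appears in no bag.

A tree decomposition must satisfy three properties: every vertex lies in some bag; for every edge, both endpoints lie together in some bag; and for every vertex, the bags containing it form a connected subtree. Here vertex a appears in no bag, so the decomposition is invalid.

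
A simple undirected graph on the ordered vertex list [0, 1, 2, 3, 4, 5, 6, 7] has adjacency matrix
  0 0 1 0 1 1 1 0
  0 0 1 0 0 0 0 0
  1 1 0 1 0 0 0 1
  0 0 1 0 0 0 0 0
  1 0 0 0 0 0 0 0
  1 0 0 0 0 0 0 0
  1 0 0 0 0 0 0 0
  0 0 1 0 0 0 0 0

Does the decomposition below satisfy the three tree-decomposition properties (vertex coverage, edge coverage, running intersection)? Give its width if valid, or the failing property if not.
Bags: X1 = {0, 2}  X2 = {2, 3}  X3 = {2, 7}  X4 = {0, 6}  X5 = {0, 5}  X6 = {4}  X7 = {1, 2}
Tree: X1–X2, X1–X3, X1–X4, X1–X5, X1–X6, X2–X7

A tree decomposition must satisfy three properties: every vertex lies in some bag; for every edge, both endpoints lie together in some bag; and for every vertex, the bags containing it form a connected subtree. Here edge (0,4) lies in no bag, so the decomposition is invalid.

No — edge (0,4) lies in no bag.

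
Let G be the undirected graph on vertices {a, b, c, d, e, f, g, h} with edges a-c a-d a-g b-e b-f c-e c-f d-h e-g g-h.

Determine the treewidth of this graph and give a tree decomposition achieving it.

Every bag has size at most 3, so the width is 3 − 1 = 2 and tw(G) ≤ 2. The edges b–f–c–e–b form a cycle, so G is not a tree and its treewidth is at least 2. The upper and lower bounds meet at 2, so that is the treewidth.

Treewidth 2.
One optimal decomposition is:
Bags: B1 = {b, e, f}  B2 = {c, e, f}  B3 = {c, e, g}  B4 = {a, c, g}  B5 = {a, g, h}  B6 = {a, d, h}
Tree: B1–B2, B2–B3, B3–B4, B4–B5, B5–B6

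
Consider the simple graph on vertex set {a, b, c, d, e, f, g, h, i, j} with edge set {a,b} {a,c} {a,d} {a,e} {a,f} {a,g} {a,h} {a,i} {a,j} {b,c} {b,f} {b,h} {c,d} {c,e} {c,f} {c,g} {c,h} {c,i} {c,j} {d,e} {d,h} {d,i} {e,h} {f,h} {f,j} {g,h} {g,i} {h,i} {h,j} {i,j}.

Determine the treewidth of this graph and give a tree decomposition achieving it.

Treewidth 4.
One optimal decomposition is:
Bags: B1 = {a, c, d, h, i}  B2 = {a, c, g, h, i}  B3 = {a, c, h, i, j}  B4 = {a, c, d, e, h}  B5 = {a, c, f, h, j}  B6 = {a, b, c, f, h}
Tree: B1–B2, B1–B3, B1–B4, B3–B5, B5–B6

Every bag has size at most 5, so the width is 5 − 1 = 4 and tw(G) ≤ 4. Conversely, {a, c, d, e, h} is a clique of size 5, and the vertices of any clique must share a bag in every tree decomposition; so some bag has ≥ 5 vertices and tw(G) ≥ 4. Therefore the treewidth is 4.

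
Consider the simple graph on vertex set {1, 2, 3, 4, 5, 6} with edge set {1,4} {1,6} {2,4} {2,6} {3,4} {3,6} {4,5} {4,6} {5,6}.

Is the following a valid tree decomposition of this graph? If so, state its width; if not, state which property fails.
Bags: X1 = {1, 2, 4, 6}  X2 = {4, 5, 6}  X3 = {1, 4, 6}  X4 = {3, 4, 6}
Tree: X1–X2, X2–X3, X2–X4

No — bags containing vertex 1 are not connected in the tree.

A tree decomposition must satisfy three properties: every vertex lies in some bag; for every edge, both endpoints lie together in some bag; and for every vertex, the bags containing it form a connected subtree. Here bags containing vertex 1 are not connected in the tree, so the decomposition is invalid.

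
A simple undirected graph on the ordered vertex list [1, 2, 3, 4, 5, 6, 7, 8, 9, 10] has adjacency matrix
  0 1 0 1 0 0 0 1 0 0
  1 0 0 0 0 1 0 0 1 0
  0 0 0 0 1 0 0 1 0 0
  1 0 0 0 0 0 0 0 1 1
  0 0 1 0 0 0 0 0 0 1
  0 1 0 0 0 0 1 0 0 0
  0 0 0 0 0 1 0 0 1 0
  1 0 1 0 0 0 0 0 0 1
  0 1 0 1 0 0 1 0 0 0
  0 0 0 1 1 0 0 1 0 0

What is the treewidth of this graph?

2

A width-2 tree decomposition is:
Bags: B1 = {6, 7, 9}  B2 = {2, 6, 9}  B3 = {2, 4, 9}  B4 = {1, 2, 4}  B5 = {1, 4, 10}  B6 = {1, 8, 10}  B7 = {5, 8, 10}  B8 = {3, 5, 8}
Tree: B1–B2, B2–B3, B3–B4, B4–B5, B5–B6, B6–B7, B7–B8
Every bag has size at most 3, so the width is 3 − 1 = 2 and tw(G) ≤ 2. The edges 7–6–2–9–7 form a cycle, so G is not a tree and its treewidth is at least 2. Hence tw(G) = 2 exactly.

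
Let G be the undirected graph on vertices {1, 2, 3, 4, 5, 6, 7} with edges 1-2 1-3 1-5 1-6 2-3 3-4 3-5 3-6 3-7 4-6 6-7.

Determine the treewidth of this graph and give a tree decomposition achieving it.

Treewidth 2.
One such decomposition:
Bags: B1 = {1, 3, 6}  B2 = {1, 2, 3}  B3 = {1, 3, 5}  B4 = {3, 6, 7}  B5 = {3, 4, 6}
Tree: B1–B2, B1–B3, B1–B4, B1–B5

Every bag has size at most 3, so the width is 3 − 1 = 2 and tw(G) ≤ 2. On the other hand G contains the 3-clique {1, 2, 3}. A clique must lie in a single bag of any decomposition, so no decomposition can have width below 2. Hence tw(G) = 2 exactly.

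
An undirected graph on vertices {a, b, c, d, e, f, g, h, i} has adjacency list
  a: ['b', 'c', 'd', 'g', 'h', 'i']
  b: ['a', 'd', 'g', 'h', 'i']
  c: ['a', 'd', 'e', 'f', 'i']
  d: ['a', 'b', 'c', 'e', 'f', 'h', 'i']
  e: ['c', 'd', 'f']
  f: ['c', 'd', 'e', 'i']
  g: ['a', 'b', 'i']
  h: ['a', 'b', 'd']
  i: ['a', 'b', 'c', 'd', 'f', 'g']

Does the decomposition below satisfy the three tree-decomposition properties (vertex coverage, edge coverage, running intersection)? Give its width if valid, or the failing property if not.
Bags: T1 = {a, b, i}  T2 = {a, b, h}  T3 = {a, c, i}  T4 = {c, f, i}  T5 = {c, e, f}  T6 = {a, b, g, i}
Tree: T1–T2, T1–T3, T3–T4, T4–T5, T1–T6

A tree decomposition must satisfy three properties: every vertex lies in some bag; for every edge, both endpoints lie together in some bag; and for every vertex, the bags containing it form a connected subtree. Here vertex d appears in no bag, so the decomposition is invalid.

No — vertex d appears in no bag.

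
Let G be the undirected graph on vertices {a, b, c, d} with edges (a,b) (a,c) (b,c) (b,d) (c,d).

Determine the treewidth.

2

A width-2 tree decomposition is:
Bags: B1 = {b, c, d}  B2 = {a, b, c}
Tree: B1–B2
The largest bag has 3 vertices, giving width 2; this decomposition certifies tw(G) ≤ 2. On the other hand G contains the 3-clique {b, c, d}. A clique must lie in a single bag of any decomposition, so no decomposition can have width below 2. The upper and lower bounds meet at 2, so that is the treewidth.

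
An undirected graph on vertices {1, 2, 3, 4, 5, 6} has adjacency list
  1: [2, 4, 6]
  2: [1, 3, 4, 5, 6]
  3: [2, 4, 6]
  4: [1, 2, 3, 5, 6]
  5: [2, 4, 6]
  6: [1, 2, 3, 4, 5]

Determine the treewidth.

A width-3 tree decomposition is:
Bags: B1 = {2, 3, 4, 6}  B2 = {2, 4, 5, 6}  B3 = {1, 2, 4, 6}
Tree: B1–B2, B2–B3
Every bag has size at most 4, so the width is 4 − 1 = 3 and tw(G) ≤ 3. Conversely, {1, 2, 4, 6} is a clique of size 4, and the vertices of any clique must share a bag in every tree decomposition; so some bag has ≥ 4 vertices and tw(G) ≥ 3. Therefore the treewidth is 3.

3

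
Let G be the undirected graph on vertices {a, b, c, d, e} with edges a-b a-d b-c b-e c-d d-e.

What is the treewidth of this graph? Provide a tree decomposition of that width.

Each bag holds 3 vertices, so the decomposition has width 2, which upper-bounds the treewidth. The edges e–d–c–b–e form a cycle, so G is not a tree and its treewidth is at least 2. The upper and lower bounds meet at 2, so that is the treewidth.

Treewidth 2.
One optimal decomposition is:
Bags: B1 = {b, d, e}  B2 = {b, c, d}  B3 = {a, b, d}
Tree: B1–B2, B2–B3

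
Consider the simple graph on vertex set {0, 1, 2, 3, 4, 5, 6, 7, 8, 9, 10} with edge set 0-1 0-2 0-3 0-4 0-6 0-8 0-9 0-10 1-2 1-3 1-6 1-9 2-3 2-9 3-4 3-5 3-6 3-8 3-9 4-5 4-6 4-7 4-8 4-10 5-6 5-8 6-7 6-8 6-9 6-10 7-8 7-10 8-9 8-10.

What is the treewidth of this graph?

4

A width-4 tree decomposition is:
Bags: B1 = {0, 3, 6, 8, 9}  B2 = {0, 3, 4, 6, 8}  B3 = {0, 4, 6, 8, 10}  B4 = {0, 1, 3, 6, 9}  B5 = {0, 1, 2, 3, 9}  B6 = {3, 4, 5, 6, 8}  B7 = {4, 6, 7, 8, 10}
Tree: B1–B2, B2–B3, B1–B4, B4–B5, B2–B6, B3–B7
Each bag holds 5 vertices, so the decomposition has width 4, which upper-bounds the treewidth. On the other hand G contains the 5-clique {0, 1, 2, 3, 9}. A clique must lie in a single bag of any decomposition, so no decomposition can have width below 4. Therefore the treewidth is 4.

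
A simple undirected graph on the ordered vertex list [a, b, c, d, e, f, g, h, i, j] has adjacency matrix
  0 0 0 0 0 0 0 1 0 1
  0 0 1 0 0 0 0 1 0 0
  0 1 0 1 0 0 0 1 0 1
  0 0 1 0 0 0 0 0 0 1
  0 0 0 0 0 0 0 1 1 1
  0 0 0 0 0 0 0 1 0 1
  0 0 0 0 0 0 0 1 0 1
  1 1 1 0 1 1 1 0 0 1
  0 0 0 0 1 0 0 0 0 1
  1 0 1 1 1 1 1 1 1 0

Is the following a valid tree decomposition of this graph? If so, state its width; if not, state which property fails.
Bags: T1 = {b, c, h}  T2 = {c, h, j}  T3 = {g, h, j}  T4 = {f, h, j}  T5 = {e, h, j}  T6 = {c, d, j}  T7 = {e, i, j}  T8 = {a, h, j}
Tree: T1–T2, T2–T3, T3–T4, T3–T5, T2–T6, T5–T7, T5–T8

Yes; width 2.

Checking the three conditions: (i) the bags cover all of {a, b, c, d, e, f, g, h, i, j}; (ii) for each edge, some bag contains both endpoints; (iii) the bags containing any fixed vertex form a subtree. All hold, so the decomposition is valid with width 3 − 1 = 2.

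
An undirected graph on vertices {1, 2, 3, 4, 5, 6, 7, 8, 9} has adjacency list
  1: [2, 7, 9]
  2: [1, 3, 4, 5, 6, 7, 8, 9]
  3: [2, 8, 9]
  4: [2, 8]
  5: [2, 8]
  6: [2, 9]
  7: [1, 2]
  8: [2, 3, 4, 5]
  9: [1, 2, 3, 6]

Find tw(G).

2

A width-2 tree decomposition is:
Bags: B1 = {2, 3, 8}  B2 = {2, 3, 9}  B3 = {1, 2, 9}  B4 = {2, 4, 8}  B5 = {1, 2, 7}  B6 = {2, 5, 8}  B7 = {2, 6, 9}
Tree: B1–B2, B2–B3, B1–B4, B3–B5, B1–B6, B3–B7
The largest bag has 3 vertices, giving width 2; this decomposition certifies tw(G) ≤ 2. On the other hand G contains the 3-clique {1, 2, 9}. A clique must lie in a single bag of any decomposition, so no decomposition can have width below 2. The upper and lower bounds meet at 2, so that is the treewidth.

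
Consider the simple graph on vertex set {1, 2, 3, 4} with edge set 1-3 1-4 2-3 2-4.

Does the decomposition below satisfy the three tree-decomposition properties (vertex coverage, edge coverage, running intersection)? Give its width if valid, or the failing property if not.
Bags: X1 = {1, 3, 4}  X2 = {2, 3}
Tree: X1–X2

A tree decomposition must satisfy three properties: every vertex lies in some bag; for every edge, both endpoints lie together in some bag; and for every vertex, the bags containing it form a connected subtree. Here edge (4,2) lies in no bag, so the decomposition is invalid.

No — edge (4,2) lies in no bag.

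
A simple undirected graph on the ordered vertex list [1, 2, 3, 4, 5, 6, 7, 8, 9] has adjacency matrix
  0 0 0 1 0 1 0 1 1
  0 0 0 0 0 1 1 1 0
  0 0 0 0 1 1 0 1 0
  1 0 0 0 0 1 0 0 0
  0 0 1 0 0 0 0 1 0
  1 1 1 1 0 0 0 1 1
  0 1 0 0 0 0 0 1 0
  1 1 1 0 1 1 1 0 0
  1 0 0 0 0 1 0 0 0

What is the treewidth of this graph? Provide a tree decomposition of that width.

Every bag has size at most 3, so the width is 3 − 1 = 2 and tw(G) ≤ 2. For the lower bound, the 3 vertices {3, 5, 8} are pairwise adjacent, and any tree decomposition puts a clique entirely inside one bag — forcing width ≥ 2. Hence tw(G) = 2 exactly.

Treewidth 2.
One such decomposition:
Bags: B1 = {3, 6, 8}  B2 = {1, 6, 8}  B3 = {3, 5, 8}  B4 = {1, 4, 6}  B5 = {2, 6, 8}  B6 = {2, 7, 8}  B7 = {1, 6, 9}
Tree: B1–B2, B1–B3, B2–B4, B1–B5, B5–B6, B4–B7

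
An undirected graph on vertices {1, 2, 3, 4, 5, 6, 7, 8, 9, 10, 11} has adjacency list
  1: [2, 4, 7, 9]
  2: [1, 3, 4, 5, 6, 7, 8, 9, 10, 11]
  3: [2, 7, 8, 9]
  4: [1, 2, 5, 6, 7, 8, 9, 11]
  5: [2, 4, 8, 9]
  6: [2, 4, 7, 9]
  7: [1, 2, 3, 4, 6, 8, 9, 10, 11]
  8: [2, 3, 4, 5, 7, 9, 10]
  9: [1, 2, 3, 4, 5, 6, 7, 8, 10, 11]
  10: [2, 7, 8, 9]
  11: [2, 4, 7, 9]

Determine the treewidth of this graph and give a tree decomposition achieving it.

The largest bag has 5 vertices, giving width 4; this decomposition certifies tw(G) ≤ 4. Conversely, {2, 4, 5, 8, 9} is a clique of size 5, and the vertices of any clique must share a bag in every tree decomposition; so some bag has ≥ 5 vertices and tw(G) ≥ 4. Therefore the treewidth is 4.

Treewidth 4.
Bags: B1 = {2, 4, 7, 9, 11}  B2 = {2, 4, 6, 7, 9}  B3 = {2, 4, 7, 8, 9}  B4 = {2, 7, 8, 9, 10}  B5 = {1, 2, 4, 7, 9}  B6 = {2, 4, 5, 8, 9}  B7 = {2, 3, 7, 8, 9}
Tree: B1–B2, B1–B3, B3–B4, B3–B5, B3–B6, B3–B7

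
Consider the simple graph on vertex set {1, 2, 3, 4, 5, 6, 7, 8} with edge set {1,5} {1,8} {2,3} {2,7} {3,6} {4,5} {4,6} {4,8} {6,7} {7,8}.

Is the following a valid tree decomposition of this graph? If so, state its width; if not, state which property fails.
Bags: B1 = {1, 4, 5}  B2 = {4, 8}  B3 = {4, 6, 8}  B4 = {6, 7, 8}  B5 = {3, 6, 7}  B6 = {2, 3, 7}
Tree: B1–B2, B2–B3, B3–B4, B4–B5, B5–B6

No — edge (1,8) lies in no bag.

A tree decomposition must satisfy three properties: every vertex lies in some bag; for every edge, both endpoints lie together in some bag; and for every vertex, the bags containing it form a connected subtree. Here edge (1,8) lies in no bag, so the decomposition is invalid.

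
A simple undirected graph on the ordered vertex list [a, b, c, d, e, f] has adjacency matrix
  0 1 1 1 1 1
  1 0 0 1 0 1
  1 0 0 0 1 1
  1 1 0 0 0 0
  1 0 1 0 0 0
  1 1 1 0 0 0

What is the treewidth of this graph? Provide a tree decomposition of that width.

Treewidth 2.
One optimal decomposition is:
Bags: B1 = {a, c, e}  B2 = {a, c, f}  B3 = {a, b, f}  B4 = {a, b, d}
Tree: B1–B2, B2–B3, B3–B4

The largest bag has 3 vertices, giving width 2; this decomposition certifies tw(G) ≤ 2. Conversely, {a, b, d} is a clique of size 3, and the vertices of any clique must share a bag in every tree decomposition; so some bag has ≥ 3 vertices and tw(G) ≥ 2. The upper and lower bounds meet at 2, so that is the treewidth.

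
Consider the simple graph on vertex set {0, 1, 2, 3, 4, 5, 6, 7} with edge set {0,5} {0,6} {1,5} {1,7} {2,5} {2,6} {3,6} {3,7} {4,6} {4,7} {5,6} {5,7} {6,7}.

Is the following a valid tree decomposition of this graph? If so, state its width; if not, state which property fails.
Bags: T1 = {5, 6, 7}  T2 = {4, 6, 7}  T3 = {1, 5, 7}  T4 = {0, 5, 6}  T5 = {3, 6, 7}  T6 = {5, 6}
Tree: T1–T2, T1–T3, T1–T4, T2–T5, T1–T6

A tree decomposition must satisfy three properties: every vertex lies in some bag; for every edge, both endpoints lie together in some bag; and for every vertex, the bags containing it form a connected subtree. Here vertex 2 appears in no bag, so the decomposition is invalid.

No — vertex 2 appears in no bag.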